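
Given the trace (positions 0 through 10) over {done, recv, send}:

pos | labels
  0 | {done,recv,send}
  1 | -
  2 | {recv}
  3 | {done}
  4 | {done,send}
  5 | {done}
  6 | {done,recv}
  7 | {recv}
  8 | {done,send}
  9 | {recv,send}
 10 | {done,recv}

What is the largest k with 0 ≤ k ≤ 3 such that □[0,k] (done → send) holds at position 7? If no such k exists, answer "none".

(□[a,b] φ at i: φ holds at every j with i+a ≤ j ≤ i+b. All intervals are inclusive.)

2

(done → send) must hold from j=7 onward; find where it first fails.
  j=7: holds
  j=8: holds
  j=9: holds
  j=10: fails
Holds on [7,9], so largest k = 2.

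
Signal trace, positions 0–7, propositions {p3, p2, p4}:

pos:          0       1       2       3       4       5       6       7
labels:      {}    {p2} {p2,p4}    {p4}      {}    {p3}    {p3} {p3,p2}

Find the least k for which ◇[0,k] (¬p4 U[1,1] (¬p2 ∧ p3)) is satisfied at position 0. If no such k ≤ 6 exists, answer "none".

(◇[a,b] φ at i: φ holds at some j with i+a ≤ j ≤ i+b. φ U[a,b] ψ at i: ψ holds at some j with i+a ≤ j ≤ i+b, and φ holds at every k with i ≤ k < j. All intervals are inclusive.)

4

Scan j = 0,1,… for (¬p4 U[1,1] (¬p2 ∧ p3)):
  j=0: fails
  j=1: fails
  j=2: fails
  j=3: fails
  j=4: holds
First hit at j=4, so smallest k = 4-0 = 4.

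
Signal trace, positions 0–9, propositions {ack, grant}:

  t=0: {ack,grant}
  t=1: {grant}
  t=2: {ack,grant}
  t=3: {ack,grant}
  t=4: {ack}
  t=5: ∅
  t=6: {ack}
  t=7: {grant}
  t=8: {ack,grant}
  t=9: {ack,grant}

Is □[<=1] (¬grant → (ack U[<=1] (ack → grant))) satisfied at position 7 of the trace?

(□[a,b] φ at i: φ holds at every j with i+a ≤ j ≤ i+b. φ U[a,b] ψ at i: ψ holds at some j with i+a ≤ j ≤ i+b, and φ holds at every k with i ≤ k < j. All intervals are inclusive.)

Check (¬grant → (ack U[<=1] (ack → grant))) at every j in [7,8]:
  j=7: antecedent false → ✓
  j=8: antecedent false → ✓
All positions satisfy it → formula holds.

Holds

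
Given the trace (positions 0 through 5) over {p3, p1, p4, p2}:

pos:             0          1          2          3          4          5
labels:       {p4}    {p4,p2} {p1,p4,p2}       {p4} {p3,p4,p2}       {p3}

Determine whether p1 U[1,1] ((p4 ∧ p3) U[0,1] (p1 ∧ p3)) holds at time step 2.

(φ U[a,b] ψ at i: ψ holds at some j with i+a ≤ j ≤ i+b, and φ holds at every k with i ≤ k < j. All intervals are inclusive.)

No

Need some j in [3,3] with ((p4 ∧ p3) U[0,1] (p1 ∧ p3)), and p1 at every k in [2,j-1].
  j=3: ((p4 ∧ p3) U[0,1] (p1 ∧ p3)) — fails.
No j in the window works → until fails.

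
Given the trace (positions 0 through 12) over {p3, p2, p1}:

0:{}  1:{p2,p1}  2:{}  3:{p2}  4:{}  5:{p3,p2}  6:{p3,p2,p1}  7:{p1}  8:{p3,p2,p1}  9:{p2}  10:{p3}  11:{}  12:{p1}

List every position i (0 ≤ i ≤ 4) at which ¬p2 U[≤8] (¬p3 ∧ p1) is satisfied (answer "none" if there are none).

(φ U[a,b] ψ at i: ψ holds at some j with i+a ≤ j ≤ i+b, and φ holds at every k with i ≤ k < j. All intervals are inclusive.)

Evaluate at each i in [0,4]:
  i=0: ✓ (rhs at j=1; lhs holds on [0,0])
  i=1: ✓ (rhs at j=1)
  i=2: ✗ (lhs fails at k=3 before rhs at j=7)
  i=3: ✗ (lhs fails at k=3 before rhs at j=7)
  i=4: ✗ (lhs fails at k=5 before rhs at j=7)

0, 1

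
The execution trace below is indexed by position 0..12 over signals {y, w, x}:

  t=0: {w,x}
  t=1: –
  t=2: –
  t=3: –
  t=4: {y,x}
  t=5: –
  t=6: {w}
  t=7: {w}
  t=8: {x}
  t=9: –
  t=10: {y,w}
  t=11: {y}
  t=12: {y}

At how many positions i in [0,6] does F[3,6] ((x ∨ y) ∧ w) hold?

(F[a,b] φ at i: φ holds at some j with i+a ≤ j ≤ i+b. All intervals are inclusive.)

3

Evaluate at each i in [0,6]:
  i=0: ✗ (none in [3,6])
  i=1: ✗ (none in [4,7])
  i=2: ✗ (none in [5,8])
  i=3: ✗ (none in [6,9])
  i=4: ✓ (witness j=10)
  i=5: ✓ (witness j=10)
  i=6: ✓ (witness j=10)
Positions where it holds: {4, 5, 6} → 3.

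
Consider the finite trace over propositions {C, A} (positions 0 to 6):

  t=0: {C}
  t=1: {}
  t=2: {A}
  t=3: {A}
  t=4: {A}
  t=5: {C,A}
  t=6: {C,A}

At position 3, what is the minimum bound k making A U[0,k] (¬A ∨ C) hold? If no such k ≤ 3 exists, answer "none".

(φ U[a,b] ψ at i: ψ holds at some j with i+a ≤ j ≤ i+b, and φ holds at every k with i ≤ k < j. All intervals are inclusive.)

2

Need earliest j ≥ 3 with (¬A ∨ C), and A at every k in [3,j-1].
  j=3: rhs fails.
  j=4: rhs fails.
  j=5: rhs holds; lhs holds on [3,4]. k = 2.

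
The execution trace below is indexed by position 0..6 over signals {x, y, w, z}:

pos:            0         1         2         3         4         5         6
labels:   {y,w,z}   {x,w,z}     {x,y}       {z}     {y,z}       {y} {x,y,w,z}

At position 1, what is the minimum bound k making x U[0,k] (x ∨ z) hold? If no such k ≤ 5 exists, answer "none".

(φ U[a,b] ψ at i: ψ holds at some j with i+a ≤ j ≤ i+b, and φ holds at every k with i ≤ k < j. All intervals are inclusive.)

Need earliest j ≥ 1 with (x ∨ z), and x at every k in [1,j-1].
  j=1: rhs holds (empty prefix). k = 0.

0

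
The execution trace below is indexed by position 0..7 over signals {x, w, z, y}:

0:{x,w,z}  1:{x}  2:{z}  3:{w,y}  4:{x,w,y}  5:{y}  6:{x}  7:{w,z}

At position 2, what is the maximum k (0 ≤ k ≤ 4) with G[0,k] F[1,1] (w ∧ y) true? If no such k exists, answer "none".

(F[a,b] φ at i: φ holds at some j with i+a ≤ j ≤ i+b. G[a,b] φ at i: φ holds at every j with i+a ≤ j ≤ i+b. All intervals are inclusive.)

F[1,1] (w ∧ y) must hold from j=2 onward; find where it first fails.
  j=2: holds
  j=3: holds
  j=4: fails
Holds on [2,3], so largest k = 1.

1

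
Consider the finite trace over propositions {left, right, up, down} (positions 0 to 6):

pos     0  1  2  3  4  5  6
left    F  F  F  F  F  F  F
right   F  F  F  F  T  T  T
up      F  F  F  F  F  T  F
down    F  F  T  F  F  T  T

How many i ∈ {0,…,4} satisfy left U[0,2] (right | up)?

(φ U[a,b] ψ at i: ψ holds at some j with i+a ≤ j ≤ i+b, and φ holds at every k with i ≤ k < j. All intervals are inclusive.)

1

Evaluate at each i in [0,4]:
  i=0: ✗ (no rhs in [0,2])
  i=1: ✗ (no rhs in [1,3])
  i=2: ✗ (lhs fails at k=2 before rhs at j=4)
  i=3: ✗ (lhs fails at k=3 before rhs at j=4)
  i=4: ✓ (rhs at j=4)
Positions where it holds: {4} → 1.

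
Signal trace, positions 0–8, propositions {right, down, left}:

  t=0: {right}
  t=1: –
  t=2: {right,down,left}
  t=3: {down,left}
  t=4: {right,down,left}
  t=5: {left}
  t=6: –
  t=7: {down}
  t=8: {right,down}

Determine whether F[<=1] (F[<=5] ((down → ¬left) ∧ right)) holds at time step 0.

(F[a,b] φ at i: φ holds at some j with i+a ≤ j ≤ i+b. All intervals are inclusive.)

Check F[<=5] ((down → ¬left) ∧ right) at each j in [0,1]:
  j=0: holds (witness at 0)
  j=1: fails (none in [1,6])
Found at j=0 → formula holds.

Holds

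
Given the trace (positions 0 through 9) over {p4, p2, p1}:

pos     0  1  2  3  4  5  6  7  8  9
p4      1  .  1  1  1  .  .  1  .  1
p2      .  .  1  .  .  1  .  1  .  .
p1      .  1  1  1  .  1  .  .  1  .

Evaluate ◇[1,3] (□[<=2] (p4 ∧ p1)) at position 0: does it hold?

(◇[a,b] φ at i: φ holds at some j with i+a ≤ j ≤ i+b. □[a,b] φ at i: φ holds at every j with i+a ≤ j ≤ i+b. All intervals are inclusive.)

No

Check □[<=2] (p4 ∧ p1) at each j in [1,3]:
  j=1: fails at 1
  j=2: fails at 4
  j=3: fails at 4
No position in the window satisfies it → formula fails.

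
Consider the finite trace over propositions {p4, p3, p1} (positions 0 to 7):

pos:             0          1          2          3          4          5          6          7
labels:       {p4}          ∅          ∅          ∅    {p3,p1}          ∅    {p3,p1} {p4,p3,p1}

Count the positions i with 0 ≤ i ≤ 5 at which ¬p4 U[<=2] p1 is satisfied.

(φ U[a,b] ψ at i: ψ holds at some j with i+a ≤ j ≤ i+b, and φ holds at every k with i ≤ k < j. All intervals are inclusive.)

4

Evaluate at each i in [0,5]:
  i=0: ✗ (no rhs in [0,2])
  i=1: ✗ (no rhs in [1,3])
  i=2: ✓ (rhs at j=4; lhs holds on [2,3])
  i=3: ✓ (rhs at j=4; lhs holds on [3,3])
  i=4: ✓ (rhs at j=4)
  i=5: ✓ (rhs at j=6; lhs holds on [5,5])
Positions where it holds: {2, 3, 4, 5} → 4.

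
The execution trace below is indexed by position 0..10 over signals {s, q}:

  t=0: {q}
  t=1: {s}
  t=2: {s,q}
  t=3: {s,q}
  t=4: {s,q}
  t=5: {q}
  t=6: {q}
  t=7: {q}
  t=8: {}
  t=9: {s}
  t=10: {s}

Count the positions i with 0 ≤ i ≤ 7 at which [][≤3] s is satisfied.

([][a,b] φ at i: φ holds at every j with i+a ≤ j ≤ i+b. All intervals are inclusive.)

Evaluate at each i in [0,7]:
  i=0: ✗ (fails at j=0)
  i=1: ✓ (all of [1,4])
  i=2: ✗ (fails at j=5)
  i=3: ✗ (fails at j=5)
  i=4: ✗ (fails at j=5)
  i=5: ✗ (fails at j=5)
  i=6: ✗ (fails at j=6)
  i=7: ✗ (fails at j=7)
Positions where it holds: {1} → 1.

1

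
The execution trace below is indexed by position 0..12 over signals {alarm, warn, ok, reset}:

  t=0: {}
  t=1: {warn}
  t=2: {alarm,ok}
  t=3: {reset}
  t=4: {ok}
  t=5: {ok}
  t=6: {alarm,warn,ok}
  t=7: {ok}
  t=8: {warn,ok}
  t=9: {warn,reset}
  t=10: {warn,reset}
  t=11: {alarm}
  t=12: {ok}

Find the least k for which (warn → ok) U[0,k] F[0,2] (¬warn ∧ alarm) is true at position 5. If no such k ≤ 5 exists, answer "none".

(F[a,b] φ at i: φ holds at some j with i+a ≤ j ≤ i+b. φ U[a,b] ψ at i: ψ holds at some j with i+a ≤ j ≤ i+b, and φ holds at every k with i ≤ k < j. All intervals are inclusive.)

Need earliest j ≥ 5 with F[0,2] (¬warn ∧ alarm), and (warn → ok) at every k in [5,j-1].
  j=5: rhs fails.
  j=6: rhs fails.
  j=7: rhs fails.
  j=8: rhs fails.
  j=9: rhs holds; lhs holds on [5,8]. k = 4.

4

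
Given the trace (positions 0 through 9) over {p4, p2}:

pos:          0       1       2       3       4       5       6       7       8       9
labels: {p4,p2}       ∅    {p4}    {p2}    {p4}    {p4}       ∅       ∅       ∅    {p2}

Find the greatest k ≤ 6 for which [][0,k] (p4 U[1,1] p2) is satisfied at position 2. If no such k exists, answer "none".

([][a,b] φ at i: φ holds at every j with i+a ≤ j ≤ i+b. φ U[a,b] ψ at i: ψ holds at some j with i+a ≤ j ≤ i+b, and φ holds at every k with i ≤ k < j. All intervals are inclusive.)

0

(p4 U[1,1] p2) must hold from j=2 onward; find where it first fails.
  j=2: holds
  j=3: fails
Holds on [2,2], so largest k = 0.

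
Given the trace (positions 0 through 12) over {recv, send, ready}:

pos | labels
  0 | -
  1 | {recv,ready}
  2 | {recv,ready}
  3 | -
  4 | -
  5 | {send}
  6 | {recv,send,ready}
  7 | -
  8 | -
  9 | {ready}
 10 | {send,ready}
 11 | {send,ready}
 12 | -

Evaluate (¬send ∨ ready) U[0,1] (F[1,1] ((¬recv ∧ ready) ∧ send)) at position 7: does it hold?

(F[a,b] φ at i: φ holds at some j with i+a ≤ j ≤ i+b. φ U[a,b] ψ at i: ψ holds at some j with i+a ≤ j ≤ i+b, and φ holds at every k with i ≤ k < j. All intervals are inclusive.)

Need some j in [7,8] with F[1,1] ((¬recv ∧ ready) ∧ send), and (¬send ∨ ready) at every k in [7,j-1].
  j=7: F[1,1] ((¬recv ∧ ready) ∧ send) — fails (none in [8,8]).
  j=8: F[1,1] ((¬recv ∧ ready) ∧ send) — fails (none in [9,9]).
No j in the window works → until fails.

False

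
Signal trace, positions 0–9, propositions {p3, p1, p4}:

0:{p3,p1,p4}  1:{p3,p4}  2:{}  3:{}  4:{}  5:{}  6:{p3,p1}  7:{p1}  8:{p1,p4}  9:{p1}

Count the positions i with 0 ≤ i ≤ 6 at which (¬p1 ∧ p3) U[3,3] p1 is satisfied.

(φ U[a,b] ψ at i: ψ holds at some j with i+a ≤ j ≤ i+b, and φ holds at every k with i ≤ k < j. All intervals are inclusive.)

0

Evaluate at each i in [0,6]:
  i=0: ✗ (no rhs in [3,3])
  i=1: ✗ (no rhs in [4,4])
  i=2: ✗ (no rhs in [5,5])
  i=3: ✗ (lhs fails at k=3 before rhs at j=6)
  i=4: ✗ (lhs fails at k=4 before rhs at j=7)
  i=5: ✗ (lhs fails at k=5 before rhs at j=8)
  i=6: ✗ (lhs fails at k=6 before rhs at j=9)
Positions where it holds: {} → 0.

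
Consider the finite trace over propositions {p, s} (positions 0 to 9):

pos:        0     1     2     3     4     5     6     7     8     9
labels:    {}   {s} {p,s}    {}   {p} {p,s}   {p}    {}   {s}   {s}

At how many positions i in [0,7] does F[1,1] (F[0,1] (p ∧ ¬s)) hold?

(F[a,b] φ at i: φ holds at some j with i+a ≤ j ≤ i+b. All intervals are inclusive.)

Evaluate at each i in [0,7]:
  i=0: ✗ (none in [1,1])
  i=1: ✗ (none in [2,2])
  i=2: ✓ (witness j=3)
  i=3: ✓ (witness j=4)
  i=4: ✓ (witness j=5)
  i=5: ✓ (witness j=6)
  i=6: ✗ (none in [7,7])
  i=7: ✗ (none in [8,8])
Positions where it holds: {2, 3, 4, 5} → 4.

4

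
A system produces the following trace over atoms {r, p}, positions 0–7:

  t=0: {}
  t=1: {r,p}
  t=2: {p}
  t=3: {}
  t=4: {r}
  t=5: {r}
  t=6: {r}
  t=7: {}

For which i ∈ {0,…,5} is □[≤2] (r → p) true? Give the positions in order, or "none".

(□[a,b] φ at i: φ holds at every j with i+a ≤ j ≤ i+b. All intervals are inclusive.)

0, 1

Evaluate at each i in [0,5]:
  i=0: ✓ (all of [0,2])
  i=1: ✓ (all of [1,3])
  i=2: ✗ (fails at j=4)
  i=3: ✗ (fails at j=4)
  i=4: ✗ (fails at j=4)
  i=5: ✗ (fails at j=5)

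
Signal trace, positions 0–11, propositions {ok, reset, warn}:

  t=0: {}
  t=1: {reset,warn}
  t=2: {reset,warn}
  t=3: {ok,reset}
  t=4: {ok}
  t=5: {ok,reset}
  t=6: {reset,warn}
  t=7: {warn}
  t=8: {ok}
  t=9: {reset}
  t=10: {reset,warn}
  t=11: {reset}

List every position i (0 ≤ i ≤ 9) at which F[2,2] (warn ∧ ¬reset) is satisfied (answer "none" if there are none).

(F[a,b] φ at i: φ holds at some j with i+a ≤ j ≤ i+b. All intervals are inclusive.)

Evaluate at each i in [0,9]:
  i=0: ✗ (none in [2,2])
  i=1: ✗ (none in [3,3])
  i=2: ✗ (none in [4,4])
  i=3: ✗ (none in [5,5])
  i=4: ✗ (none in [6,6])
  i=5: ✓ (witness j=7)
  i=6: ✗ (none in [8,8])
  i=7: ✗ (none in [9,9])
  i=8: ✗ (none in [10,10])
  i=9: ✗ (none in [11,11])

5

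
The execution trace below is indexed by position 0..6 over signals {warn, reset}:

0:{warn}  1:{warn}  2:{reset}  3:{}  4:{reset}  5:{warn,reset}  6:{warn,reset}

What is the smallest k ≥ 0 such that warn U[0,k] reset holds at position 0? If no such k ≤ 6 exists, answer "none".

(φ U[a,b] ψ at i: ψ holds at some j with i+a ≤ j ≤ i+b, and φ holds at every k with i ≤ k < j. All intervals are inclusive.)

2

Need earliest j ≥ 0 with reset, and warn at every k in [0,j-1].
  j=0: rhs fails.
  j=1: rhs fails.
  j=2: rhs holds; lhs holds on [0,1]. k = 2.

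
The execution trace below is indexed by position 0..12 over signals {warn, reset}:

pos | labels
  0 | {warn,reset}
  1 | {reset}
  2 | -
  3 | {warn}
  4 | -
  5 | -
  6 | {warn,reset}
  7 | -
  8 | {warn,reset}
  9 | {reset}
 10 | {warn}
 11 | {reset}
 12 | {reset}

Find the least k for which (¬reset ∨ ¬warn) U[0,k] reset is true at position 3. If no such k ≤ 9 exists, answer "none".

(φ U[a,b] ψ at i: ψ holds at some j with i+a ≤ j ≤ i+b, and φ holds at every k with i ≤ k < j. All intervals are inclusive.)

Need earliest j ≥ 3 with reset, and (¬reset ∨ ¬warn) at every k in [3,j-1].
  j=3: rhs fails.
  j=4: rhs fails.
  j=5: rhs fails.
  j=6: rhs holds; lhs holds on [3,5]. k = 3.

3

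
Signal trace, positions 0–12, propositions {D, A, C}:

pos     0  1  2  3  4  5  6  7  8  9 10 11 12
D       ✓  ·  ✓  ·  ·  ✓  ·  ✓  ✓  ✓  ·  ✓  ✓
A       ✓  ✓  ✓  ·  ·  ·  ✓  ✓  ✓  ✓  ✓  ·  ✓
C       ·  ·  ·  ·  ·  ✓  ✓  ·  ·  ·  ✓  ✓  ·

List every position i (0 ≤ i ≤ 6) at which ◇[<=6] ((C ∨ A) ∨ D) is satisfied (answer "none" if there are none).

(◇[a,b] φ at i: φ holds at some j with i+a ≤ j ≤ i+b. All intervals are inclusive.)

Evaluate at each i in [0,6]:
  i=0: ✓ (witness j=0)
  i=1: ✓ (witness j=1)
  i=2: ✓ (witness j=2)
  i=3: ✓ (witness j=5)
  i=4: ✓ (witness j=5)
  i=5: ✓ (witness j=5)
  i=6: ✓ (witness j=6)

0, 1, 2, 3, 4, 5, 6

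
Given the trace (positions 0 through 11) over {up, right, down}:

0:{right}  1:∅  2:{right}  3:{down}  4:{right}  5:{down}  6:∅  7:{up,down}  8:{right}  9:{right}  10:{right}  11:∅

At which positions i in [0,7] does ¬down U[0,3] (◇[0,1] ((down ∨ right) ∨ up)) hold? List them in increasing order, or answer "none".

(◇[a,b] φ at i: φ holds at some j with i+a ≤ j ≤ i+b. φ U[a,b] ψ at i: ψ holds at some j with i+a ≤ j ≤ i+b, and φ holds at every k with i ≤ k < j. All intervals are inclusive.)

0, 1, 2, 3, 4, 5, 6, 7

Evaluate at each i in [0,7]:
  i=0: ✓ (rhs at j=0)
  i=1: ✓ (rhs at j=1)
  i=2: ✓ (rhs at j=2)
  i=3: ✓ (rhs at j=3)
  i=4: ✓ (rhs at j=4)
  i=5: ✓ (rhs at j=5)
  i=6: ✓ (rhs at j=6)
  i=7: ✓ (rhs at j=7)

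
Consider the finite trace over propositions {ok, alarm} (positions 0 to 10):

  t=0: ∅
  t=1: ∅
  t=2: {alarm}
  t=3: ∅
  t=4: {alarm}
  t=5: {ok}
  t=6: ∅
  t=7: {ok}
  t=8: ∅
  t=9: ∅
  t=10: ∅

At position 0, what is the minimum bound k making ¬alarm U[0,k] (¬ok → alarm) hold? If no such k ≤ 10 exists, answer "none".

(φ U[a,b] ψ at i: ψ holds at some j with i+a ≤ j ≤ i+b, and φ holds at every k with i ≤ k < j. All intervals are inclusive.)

Need earliest j ≥ 0 with (¬ok → alarm), and ¬alarm at every k in [0,j-1].
  j=0: rhs fails.
  j=1: rhs fails.
  j=2: rhs holds; lhs holds on [0,1]. k = 2.

2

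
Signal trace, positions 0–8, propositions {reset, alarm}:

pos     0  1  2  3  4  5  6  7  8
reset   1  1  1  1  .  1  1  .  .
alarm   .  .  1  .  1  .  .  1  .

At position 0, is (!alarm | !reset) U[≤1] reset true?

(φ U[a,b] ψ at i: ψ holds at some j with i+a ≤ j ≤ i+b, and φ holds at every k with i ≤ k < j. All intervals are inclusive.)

Need some j in [0,1] with reset, and (!alarm | !reset) at every k in [0,j-1].
  j=0: reset holds; no prefix to check → satisfied.

Yes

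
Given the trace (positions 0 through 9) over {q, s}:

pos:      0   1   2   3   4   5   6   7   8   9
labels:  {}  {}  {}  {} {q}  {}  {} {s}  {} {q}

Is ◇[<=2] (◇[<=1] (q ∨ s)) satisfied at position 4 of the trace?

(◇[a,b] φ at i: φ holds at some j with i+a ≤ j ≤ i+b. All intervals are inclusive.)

Check ◇[<=1] (q ∨ s) at each j in [4,6]:
  j=4: holds (witness at 4)
  j=5: fails (none in [5,6])
  j=6: holds (witness at 7)
Found at j=4 → formula holds.

Holds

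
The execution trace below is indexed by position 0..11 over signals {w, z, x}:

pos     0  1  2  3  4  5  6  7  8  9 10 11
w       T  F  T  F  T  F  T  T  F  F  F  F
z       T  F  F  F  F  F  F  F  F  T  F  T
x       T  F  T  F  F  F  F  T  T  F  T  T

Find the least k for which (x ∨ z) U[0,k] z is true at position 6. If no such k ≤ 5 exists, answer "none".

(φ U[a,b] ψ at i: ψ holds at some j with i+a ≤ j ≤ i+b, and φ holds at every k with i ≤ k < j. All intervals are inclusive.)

Need earliest j ≥ 6 with z, and (x ∨ z) at every k in [6,j-1].
  j=6: rhs fails.
  j=7: rhs fails.
  j=8: rhs fails.
  j=9: rhs holds but lhs fails at k=6.
  j=10: rhs fails.
  j=11: rhs holds but lhs fails at k=6.
No witness within the range → none.

none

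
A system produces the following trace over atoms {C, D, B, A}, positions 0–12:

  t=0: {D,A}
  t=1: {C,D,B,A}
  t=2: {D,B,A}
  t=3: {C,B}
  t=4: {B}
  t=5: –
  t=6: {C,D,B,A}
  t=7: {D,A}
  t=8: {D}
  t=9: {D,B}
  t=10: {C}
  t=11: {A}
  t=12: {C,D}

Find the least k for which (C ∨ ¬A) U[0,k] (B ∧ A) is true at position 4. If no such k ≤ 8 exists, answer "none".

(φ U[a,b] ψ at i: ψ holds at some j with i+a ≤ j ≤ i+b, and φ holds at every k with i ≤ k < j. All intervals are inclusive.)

Need earliest j ≥ 4 with (B ∧ A), and (C ∨ ¬A) at every k in [4,j-1].
  j=4: rhs fails.
  j=5: rhs fails.
  j=6: rhs holds; lhs holds on [4,5]. k = 2.

2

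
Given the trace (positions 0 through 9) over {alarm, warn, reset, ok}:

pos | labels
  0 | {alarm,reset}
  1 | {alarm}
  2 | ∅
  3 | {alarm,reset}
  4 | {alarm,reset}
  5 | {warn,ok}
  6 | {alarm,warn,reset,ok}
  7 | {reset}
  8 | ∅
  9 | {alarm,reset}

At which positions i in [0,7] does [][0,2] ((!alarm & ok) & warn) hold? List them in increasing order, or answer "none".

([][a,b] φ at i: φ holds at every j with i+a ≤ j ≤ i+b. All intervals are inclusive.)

Evaluate at each i in [0,7]:
  i=0: ✗ (fails at j=0)
  i=1: ✗ (fails at j=1)
  i=2: ✗ (fails at j=2)
  i=3: ✗ (fails at j=3)
  i=4: ✗ (fails at j=4)
  i=5: ✗ (fails at j=6)
  i=6: ✗ (fails at j=6)
  i=7: ✗ (fails at j=7)

none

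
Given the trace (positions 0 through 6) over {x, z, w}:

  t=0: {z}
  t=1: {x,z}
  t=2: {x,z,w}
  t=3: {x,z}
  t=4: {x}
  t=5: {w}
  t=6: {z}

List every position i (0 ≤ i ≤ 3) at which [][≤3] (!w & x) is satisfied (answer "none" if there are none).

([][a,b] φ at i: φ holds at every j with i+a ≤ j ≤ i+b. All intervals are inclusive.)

Evaluate at each i in [0,3]:
  i=0: ✗ (fails at j=0)
  i=1: ✗ (fails at j=2)
  i=2: ✗ (fails at j=2)
  i=3: ✗ (fails at j=5)

none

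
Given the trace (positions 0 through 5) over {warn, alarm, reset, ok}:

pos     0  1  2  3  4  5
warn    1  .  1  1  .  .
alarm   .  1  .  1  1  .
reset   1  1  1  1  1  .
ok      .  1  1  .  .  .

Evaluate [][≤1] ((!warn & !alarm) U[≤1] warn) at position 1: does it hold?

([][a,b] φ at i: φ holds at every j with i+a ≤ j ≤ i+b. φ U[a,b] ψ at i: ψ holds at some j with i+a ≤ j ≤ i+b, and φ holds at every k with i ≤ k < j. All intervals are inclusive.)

Does not hold

Check ((!warn & !alarm) U[≤1] warn) at every j in [1,2]:
  j=1: fails
  j=2: holds
Fails at j=1 → formula fails.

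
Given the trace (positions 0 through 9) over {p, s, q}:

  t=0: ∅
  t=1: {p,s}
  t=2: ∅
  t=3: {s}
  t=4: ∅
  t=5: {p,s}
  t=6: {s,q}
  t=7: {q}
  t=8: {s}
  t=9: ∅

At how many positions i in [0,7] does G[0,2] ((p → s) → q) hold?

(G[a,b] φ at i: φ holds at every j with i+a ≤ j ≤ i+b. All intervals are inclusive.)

0

Evaluate at each i in [0,7]:
  i=0: ✗ (fails at j=0)
  i=1: ✗ (fails at j=1)
  i=2: ✗ (fails at j=2)
  i=3: ✗ (fails at j=3)
  i=4: ✗ (fails at j=4)
  i=5: ✗ (fails at j=5)
  i=6: ✗ (fails at j=8)
  i=7: ✗ (fails at j=8)
Positions where it holds: {} → 0.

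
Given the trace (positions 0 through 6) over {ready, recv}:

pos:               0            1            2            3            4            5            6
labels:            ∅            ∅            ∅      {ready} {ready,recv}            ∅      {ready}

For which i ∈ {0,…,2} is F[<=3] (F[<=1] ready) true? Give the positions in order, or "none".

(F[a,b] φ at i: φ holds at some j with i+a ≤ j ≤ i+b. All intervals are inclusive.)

0, 1, 2

Evaluate at each i in [0,2]:
  i=0: ✓ (witness j=2)
  i=1: ✓ (witness j=2)
  i=2: ✓ (witness j=2)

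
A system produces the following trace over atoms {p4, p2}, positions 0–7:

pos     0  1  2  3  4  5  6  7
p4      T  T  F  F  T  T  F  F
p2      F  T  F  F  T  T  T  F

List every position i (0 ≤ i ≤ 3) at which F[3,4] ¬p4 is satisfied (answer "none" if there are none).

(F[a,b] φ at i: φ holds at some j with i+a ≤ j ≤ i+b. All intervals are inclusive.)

Evaluate at each i in [0,3]:
  i=0: ✓ (witness j=3)
  i=1: ✗ (none in [4,5])
  i=2: ✓ (witness j=6)
  i=3: ✓ (witness j=6)

0, 2, 3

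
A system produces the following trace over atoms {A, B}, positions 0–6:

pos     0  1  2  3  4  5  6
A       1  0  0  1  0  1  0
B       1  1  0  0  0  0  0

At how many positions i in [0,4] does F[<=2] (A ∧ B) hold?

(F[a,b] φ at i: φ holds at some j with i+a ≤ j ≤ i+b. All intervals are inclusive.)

1

Evaluate at each i in [0,4]:
  i=0: ✓ (witness j=0)
  i=1: ✗ (none in [1,3])
  i=2: ✗ (none in [2,4])
  i=3: ✗ (none in [3,5])
  i=4: ✗ (none in [4,6])
Positions where it holds: {0} → 1.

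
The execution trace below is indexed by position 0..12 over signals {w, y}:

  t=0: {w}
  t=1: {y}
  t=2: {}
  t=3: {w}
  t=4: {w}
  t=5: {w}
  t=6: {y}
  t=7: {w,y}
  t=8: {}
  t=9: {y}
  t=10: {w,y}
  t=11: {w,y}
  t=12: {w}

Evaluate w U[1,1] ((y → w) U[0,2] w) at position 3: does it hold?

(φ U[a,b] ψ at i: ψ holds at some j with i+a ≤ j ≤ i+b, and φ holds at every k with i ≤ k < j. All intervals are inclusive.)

Need some j in [4,4] with ((y → w) U[0,2] w), and w at every k in [3,j-1].
  j=4: ((y → w) U[0,2] w) holds; w holds at every k in [3,3] → satisfied.

Holds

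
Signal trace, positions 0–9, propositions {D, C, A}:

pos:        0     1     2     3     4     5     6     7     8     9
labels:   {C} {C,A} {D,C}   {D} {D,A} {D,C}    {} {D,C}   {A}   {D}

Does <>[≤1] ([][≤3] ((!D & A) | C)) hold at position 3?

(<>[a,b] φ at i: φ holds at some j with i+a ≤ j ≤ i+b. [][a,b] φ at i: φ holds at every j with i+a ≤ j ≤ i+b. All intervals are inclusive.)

Check [][≤3] ((!D & A) | C) at each j in [3,4]:
  j=3: fails at 3
  j=4: fails at 4
No position in the window satisfies it → formula fails.

Does not hold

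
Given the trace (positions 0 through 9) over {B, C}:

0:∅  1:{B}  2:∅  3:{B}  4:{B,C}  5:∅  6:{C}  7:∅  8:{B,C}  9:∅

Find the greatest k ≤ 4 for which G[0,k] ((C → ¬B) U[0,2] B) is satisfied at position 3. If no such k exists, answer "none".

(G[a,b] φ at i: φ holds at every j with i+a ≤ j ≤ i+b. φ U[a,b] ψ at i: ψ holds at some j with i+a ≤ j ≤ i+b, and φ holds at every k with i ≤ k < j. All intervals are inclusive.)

1

((C → ¬B) U[0,2] B) must hold from j=3 onward; find where it first fails.
  j=3: holds
  j=4: holds
  j=5: fails
Holds on [3,4], so largest k = 1.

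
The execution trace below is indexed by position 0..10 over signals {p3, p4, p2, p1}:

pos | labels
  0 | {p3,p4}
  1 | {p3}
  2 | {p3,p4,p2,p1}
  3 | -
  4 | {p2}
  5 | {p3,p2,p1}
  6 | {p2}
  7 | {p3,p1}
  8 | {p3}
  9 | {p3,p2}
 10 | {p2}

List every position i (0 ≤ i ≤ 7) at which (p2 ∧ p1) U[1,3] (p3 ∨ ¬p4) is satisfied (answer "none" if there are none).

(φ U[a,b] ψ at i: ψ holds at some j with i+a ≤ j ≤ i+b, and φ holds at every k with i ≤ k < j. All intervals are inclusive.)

2, 5

Evaluate at each i in [0,7]:
  i=0: ✗ (lhs fails at k=0 before rhs at j=1)
  i=1: ✗ (lhs fails at k=1 before rhs at j=2)
  i=2: ✓ (rhs at j=3; lhs holds on [2,2])
  i=3: ✗ (lhs fails at k=3 before rhs at j=4)
  i=4: ✗ (lhs fails at k=4 before rhs at j=5)
  i=5: ✓ (rhs at j=6; lhs holds on [5,5])
  i=6: ✗ (lhs fails at k=6 before rhs at j=7)
  i=7: ✗ (lhs fails at k=7 before rhs at j=8)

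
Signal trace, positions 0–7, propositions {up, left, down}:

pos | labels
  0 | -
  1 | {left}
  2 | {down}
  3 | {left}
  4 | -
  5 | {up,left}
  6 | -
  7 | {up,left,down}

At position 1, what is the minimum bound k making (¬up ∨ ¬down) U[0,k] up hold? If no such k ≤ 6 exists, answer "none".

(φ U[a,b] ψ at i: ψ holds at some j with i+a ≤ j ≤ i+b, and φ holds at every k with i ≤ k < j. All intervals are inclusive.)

Need earliest j ≥ 1 with up, and (¬up ∨ ¬down) at every k in [1,j-1].
  j=1: rhs fails.
  j=2: rhs fails.
  j=3: rhs fails.
  j=4: rhs fails.
  j=5: rhs holds; lhs holds on [1,4]. k = 4.

4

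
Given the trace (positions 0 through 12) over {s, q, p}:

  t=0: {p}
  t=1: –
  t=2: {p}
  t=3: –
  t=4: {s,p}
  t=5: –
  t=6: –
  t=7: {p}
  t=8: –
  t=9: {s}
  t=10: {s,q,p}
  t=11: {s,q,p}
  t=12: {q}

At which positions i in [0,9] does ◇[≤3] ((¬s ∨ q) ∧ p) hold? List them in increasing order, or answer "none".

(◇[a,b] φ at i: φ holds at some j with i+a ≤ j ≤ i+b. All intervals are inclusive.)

0, 1, 2, 4, 5, 6, 7, 8, 9

Evaluate at each i in [0,9]:
  i=0: ✓ (witness j=0)
  i=1: ✓ (witness j=2)
  i=2: ✓ (witness j=2)
  i=3: ✗ (none in [3,6])
  i=4: ✓ (witness j=7)
  i=5: ✓ (witness j=7)
  i=6: ✓ (witness j=7)
  i=7: ✓ (witness j=7)
  i=8: ✓ (witness j=10)
  i=9: ✓ (witness j=10)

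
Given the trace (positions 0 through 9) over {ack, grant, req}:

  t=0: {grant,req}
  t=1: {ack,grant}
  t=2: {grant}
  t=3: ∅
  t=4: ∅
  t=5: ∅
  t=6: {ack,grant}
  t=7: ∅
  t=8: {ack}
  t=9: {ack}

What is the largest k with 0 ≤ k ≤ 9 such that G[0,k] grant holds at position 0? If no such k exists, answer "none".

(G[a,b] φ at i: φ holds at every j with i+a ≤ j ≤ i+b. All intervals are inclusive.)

grant must hold from j=0 onward; find where it first fails.
  j=0: holds
  j=1: holds
  j=2: holds
  j=3: fails
Holds on [0,2], so largest k = 2.

2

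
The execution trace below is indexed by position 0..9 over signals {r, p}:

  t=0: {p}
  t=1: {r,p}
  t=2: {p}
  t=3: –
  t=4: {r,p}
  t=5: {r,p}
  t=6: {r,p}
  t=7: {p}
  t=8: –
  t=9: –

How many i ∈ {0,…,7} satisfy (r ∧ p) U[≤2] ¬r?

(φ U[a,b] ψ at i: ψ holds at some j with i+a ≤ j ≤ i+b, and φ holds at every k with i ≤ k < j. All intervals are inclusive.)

Evaluate at each i in [0,7]:
  i=0: ✓ (rhs at j=0)
  i=1: ✓ (rhs at j=2; lhs holds on [1,1])
  i=2: ✓ (rhs at j=2)
  i=3: ✓ (rhs at j=3)
  i=4: ✗ (no rhs in [4,6])
  i=5: ✓ (rhs at j=7; lhs holds on [5,6])
  i=6: ✓ (rhs at j=7; lhs holds on [6,6])
  i=7: ✓ (rhs at j=7)
Positions where it holds: {0, 1, 2, 3, 5, 6, 7} → 7.

7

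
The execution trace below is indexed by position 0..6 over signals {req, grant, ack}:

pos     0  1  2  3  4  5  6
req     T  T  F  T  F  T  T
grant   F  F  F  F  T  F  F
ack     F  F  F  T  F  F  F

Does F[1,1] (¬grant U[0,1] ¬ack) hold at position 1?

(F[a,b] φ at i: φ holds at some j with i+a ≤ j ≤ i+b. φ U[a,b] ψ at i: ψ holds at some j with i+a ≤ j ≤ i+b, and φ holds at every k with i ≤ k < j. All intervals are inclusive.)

True

Check (¬grant U[0,1] ¬ack) at each j in [2,2]:
  j=2: holds
Found at j=2 → formula holds.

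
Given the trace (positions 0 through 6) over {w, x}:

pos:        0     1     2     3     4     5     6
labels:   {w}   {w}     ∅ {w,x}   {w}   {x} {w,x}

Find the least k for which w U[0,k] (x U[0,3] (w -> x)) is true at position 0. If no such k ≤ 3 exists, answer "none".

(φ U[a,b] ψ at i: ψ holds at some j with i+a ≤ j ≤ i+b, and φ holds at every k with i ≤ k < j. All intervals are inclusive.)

Need earliest j ≥ 0 with (x U[0,3] (w -> x)), and w at every k in [0,j-1].
  j=0: rhs fails.
  j=1: rhs fails.
  j=2: rhs holds; lhs holds on [0,1]. k = 2.

2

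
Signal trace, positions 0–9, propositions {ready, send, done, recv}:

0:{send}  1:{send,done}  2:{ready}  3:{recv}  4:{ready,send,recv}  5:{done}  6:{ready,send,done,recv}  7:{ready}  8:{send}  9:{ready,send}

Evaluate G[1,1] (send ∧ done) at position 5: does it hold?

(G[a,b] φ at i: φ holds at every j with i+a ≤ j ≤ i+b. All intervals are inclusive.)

Check (send ∧ done) at every j in [6,6]:
  j=6: true
All positions satisfy it → formula holds.

Yes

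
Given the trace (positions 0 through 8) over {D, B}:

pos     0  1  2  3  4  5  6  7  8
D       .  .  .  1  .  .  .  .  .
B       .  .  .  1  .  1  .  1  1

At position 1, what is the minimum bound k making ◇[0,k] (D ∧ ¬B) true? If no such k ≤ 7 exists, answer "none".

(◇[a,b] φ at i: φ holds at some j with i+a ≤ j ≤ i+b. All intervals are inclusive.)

none

Scan j = 1,2,… for (D ∧ ¬B):
  j=1: fails
  j=2: fails
  j=3: fails
  j=4: fails
  j=5: fails
  j=6: fails
  j=7: fails
  j=8: fails
No j in [1,8] satisfies it → none.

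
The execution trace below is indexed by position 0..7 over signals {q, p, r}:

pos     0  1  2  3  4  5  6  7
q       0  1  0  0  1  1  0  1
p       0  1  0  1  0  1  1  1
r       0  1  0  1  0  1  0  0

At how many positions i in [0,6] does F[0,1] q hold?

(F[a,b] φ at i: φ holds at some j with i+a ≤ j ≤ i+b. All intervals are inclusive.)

6

Evaluate at each i in [0,6]:
  i=0: ✓ (witness j=1)
  i=1: ✓ (witness j=1)
  i=2: ✗ (none in [2,3])
  i=3: ✓ (witness j=4)
  i=4: ✓ (witness j=4)
  i=5: ✓ (witness j=5)
  i=6: ✓ (witness j=7)
Positions where it holds: {0, 1, 3, 4, 5, 6} → 6.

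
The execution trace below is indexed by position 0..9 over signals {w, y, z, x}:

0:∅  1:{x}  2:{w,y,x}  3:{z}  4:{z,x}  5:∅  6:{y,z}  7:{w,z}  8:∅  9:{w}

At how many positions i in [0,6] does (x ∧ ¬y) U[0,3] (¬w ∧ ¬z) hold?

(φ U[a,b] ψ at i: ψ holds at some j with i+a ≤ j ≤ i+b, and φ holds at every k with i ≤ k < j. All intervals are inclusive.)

Evaluate at each i in [0,6]:
  i=0: ✓ (rhs at j=0)
  i=1: ✓ (rhs at j=1)
  i=2: ✗ (lhs fails at k=2 before rhs at j=5)
  i=3: ✗ (lhs fails at k=3 before rhs at j=5)
  i=4: ✓ (rhs at j=5; lhs holds on [4,4])
  i=5: ✓ (rhs at j=5)
  i=6: ✗ (lhs fails at k=6 before rhs at j=8)
Positions where it holds: {0, 1, 4, 5} → 4.

4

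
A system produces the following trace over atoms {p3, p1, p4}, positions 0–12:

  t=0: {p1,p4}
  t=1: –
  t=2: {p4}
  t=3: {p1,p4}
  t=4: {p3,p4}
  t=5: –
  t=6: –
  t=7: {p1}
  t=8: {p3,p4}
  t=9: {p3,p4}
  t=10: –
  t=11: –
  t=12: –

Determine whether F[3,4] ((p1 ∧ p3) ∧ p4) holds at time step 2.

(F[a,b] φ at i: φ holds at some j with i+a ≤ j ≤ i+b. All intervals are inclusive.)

Does not hold

Check ((p1 ∧ p3) ∧ p4) at each j in [5,6]:
  j=5: false
  j=6: false
No position in the window satisfies it → formula fails.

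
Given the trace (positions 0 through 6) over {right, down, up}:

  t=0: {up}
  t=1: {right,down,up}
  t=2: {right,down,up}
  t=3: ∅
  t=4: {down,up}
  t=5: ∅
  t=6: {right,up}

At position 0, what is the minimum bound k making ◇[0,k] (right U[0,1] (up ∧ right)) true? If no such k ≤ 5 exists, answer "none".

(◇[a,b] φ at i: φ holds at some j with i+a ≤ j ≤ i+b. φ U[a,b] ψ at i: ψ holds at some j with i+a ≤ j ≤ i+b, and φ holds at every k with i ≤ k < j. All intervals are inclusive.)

Scan j = 0,1,… for (right U[0,1] (up ∧ right)):
  j=0: fails
  j=1: holds
First hit at j=1, so smallest k = 1-0 = 1.

1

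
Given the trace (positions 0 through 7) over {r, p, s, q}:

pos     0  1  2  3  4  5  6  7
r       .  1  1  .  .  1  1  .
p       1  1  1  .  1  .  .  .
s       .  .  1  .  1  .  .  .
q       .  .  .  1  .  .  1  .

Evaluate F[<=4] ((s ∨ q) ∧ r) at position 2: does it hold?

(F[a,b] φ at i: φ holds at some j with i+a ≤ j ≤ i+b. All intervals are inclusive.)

Holds

Check ((s ∨ q) ∧ r) at each j in [2,6]:
  j=2: true
  j=3: false
  j=4: false
  j=5: false
  j=6: true
Found at j=2 → formula holds.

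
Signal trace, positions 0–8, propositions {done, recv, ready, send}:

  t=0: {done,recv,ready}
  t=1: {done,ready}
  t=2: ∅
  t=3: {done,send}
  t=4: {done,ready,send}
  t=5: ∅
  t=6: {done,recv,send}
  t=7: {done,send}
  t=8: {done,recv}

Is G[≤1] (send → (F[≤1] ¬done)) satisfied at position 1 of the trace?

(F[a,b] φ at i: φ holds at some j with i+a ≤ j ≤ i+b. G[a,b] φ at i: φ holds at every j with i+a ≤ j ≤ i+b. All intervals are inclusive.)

Check (send → (F[≤1] ¬done)) at every j in [1,2]:
  j=1: antecedent false → ✓
  j=2: antecedent false → ✓
All positions satisfy it → formula holds.

True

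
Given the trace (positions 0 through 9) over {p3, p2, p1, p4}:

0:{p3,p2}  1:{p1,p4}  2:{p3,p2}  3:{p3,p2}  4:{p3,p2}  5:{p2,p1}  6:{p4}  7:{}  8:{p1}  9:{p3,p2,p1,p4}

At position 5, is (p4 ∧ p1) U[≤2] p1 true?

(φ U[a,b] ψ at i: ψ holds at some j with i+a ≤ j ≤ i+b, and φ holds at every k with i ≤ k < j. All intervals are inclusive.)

Need some j in [5,7] with p1, and (p4 ∧ p1) at every k in [5,j-1].
  j=5: p1 holds; no prefix to check → satisfied.

Holds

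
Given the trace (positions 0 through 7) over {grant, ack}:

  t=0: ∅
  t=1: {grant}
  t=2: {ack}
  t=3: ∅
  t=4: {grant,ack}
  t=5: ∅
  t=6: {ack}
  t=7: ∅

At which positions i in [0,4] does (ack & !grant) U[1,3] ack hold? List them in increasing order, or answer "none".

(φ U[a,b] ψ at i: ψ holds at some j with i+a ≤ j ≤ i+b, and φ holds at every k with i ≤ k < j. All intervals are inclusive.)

Evaluate at each i in [0,4]:
  i=0: ✗ (lhs fails at k=0 before rhs at j=2)
  i=1: ✗ (lhs fails at k=1 before rhs at j=2)
  i=2: ✗ (lhs fails at k=3 before rhs at j=4)
  i=3: ✗ (lhs fails at k=3 before rhs at j=4)
  i=4: ✗ (lhs fails at k=4 before rhs at j=6)

none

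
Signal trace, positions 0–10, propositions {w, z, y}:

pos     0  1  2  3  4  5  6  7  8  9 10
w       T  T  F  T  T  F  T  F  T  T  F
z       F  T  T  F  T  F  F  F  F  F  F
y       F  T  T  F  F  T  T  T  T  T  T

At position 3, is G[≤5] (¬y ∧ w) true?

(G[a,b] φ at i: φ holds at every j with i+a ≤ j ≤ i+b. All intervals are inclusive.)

Check (¬y ∧ w) at every j in [3,8]:
  j=3: true
  j=4: true
  j=5: false
  j=6: false
  j=7: false
  j=8: false
Fails at j=5 → formula fails.

Does not hold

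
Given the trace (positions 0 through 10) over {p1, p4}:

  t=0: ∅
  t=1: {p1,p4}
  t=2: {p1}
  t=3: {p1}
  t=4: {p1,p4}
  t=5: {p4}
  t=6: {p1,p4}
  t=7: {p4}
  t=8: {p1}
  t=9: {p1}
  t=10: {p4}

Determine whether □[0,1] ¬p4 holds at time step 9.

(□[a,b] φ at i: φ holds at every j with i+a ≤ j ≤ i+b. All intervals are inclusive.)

Check ¬p4 at every j in [9,10]:
  j=9: true
  j=10: false
Fails at j=10 → formula fails.

Does not hold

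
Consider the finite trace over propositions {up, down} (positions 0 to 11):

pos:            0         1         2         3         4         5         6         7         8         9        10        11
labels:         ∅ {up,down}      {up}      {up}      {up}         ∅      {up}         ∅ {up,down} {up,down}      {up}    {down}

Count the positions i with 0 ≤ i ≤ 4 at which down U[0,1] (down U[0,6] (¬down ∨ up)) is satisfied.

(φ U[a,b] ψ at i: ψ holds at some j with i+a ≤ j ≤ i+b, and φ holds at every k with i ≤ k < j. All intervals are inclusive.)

Evaluate at each i in [0,4]:
  i=0: ✓ (rhs at j=0)
  i=1: ✓ (rhs at j=1)
  i=2: ✓ (rhs at j=2)
  i=3: ✓ (rhs at j=3)
  i=4: ✓ (rhs at j=4)
Positions where it holds: {0, 1, 2, 3, 4} → 5.

5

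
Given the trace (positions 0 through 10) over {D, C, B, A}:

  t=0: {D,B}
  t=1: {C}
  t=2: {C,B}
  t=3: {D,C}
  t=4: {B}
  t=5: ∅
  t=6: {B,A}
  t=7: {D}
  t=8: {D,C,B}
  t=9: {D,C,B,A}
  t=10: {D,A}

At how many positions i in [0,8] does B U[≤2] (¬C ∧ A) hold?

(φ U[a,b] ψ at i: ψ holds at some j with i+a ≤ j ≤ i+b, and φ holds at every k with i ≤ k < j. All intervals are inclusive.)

Evaluate at each i in [0,8]:
  i=0: ✗ (no rhs in [0,2])
  i=1: ✗ (no rhs in [1,3])
  i=2: ✗ (no rhs in [2,4])
  i=3: ✗ (no rhs in [3,5])
  i=4: ✗ (lhs fails at k=5 before rhs at j=6)
  i=5: ✗ (lhs fails at k=5 before rhs at j=6)
  i=6: ✓ (rhs at j=6)
  i=7: ✗ (no rhs in [7,9])
  i=8: ✓ (rhs at j=10; lhs holds on [8,9])
Positions where it holds: {6, 8} → 2.

2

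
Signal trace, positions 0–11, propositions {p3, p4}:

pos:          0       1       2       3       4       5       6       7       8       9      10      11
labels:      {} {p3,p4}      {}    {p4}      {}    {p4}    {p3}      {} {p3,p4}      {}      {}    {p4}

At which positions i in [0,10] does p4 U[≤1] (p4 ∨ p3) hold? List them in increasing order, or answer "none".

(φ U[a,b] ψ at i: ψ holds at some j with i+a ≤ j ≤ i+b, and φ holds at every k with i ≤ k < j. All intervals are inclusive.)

Evaluate at each i in [0,10]:
  i=0: ✗ (lhs fails at k=0 before rhs at j=1)
  i=1: ✓ (rhs at j=1)
  i=2: ✗ (lhs fails at k=2 before rhs at j=3)
  i=3: ✓ (rhs at j=3)
  i=4: ✗ (lhs fails at k=4 before rhs at j=5)
  i=5: ✓ (rhs at j=5)
  i=6: ✓ (rhs at j=6)
  i=7: ✗ (lhs fails at k=7 before rhs at j=8)
  i=8: ✓ (rhs at j=8)
  i=9: ✗ (no rhs in [9,10])
  i=10: ✗ (lhs fails at k=10 before rhs at j=11)

1, 3, 5, 6, 8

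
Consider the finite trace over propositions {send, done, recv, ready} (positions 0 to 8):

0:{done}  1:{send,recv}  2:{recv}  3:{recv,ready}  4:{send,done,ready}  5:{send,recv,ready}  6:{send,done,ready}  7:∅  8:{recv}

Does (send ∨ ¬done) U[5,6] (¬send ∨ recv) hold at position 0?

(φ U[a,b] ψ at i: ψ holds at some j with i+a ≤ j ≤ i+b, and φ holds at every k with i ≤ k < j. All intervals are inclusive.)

Need some j in [5,6] with (¬send ∨ recv), and (send ∨ ¬done) at every k in [0,j-1].
  j=5: (¬send ∨ recv) holds, but (send ∨ ¬done) fails at k=0 → not this j.
  j=6: (¬send ∨ recv) false.
No j in the window works → until fails.

No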